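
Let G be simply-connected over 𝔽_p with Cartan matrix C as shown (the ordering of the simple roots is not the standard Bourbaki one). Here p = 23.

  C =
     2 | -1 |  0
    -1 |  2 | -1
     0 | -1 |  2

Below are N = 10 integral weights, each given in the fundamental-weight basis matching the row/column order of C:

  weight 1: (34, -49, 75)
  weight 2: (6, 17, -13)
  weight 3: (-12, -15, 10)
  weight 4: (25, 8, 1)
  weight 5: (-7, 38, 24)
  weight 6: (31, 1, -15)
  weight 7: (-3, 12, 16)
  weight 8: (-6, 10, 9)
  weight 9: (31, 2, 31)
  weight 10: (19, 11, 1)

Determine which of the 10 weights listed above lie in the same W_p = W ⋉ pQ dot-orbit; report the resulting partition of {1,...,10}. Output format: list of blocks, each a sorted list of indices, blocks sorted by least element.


Type A_3, rank 3, |W|=24; reorder rows/cols to standard.

Ā_23 reps of the 10 weights (A_3, coords as presented):

  1: (5, 6, 10) · 2: (5, 6, 10) · 3: (9, 3, 9) · 4: (9, 3, 9) · 5: (5, 6, 10) · 6: (9, 3, 9) · 7: (5, 6, 10) · 8: (5, 6, 10) · 9: (9, 3, 9) · 10: (9, 3, 9)

Partition of {1..10} into 2 W_23-dot-orbits:

[[1, 2, 5, 7, 8], [3, 4, 6, 9, 10]]


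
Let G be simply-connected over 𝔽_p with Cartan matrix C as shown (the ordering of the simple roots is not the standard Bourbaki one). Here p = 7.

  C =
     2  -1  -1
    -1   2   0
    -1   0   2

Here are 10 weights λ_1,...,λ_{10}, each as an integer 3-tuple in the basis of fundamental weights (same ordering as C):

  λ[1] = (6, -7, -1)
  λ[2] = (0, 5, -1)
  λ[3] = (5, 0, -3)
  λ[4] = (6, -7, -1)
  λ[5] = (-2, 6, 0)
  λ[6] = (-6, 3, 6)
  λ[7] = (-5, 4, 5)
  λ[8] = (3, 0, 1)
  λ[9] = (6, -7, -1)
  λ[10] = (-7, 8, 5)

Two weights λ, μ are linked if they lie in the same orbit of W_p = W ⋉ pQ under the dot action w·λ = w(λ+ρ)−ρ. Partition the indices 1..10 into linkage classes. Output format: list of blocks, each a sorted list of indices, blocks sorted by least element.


Type A_3, rank 3, |W|=24; reorder rows/cols to standard.

Each λ_j+ρ reduced to Ā_7; 3-tuples below use C's row order:

  1: (1, 6, 0);  2: (1, 6, 0);  3: (4, 1, 2);  4: (1, 6, 0);  5: (1, 6, 0);  6: (4, 1, 2);  7: (4, 1, 2);  8: (4, 1, 2);  9: (1, 6, 0);  10: (4, 1, 2)

The 10 indices split into 2 linkage classes (same alcove rep ⇔ same W_7-dot-orbit):

[[1, 2, 4, 5, 9], [3, 6, 7, 8, 10]]


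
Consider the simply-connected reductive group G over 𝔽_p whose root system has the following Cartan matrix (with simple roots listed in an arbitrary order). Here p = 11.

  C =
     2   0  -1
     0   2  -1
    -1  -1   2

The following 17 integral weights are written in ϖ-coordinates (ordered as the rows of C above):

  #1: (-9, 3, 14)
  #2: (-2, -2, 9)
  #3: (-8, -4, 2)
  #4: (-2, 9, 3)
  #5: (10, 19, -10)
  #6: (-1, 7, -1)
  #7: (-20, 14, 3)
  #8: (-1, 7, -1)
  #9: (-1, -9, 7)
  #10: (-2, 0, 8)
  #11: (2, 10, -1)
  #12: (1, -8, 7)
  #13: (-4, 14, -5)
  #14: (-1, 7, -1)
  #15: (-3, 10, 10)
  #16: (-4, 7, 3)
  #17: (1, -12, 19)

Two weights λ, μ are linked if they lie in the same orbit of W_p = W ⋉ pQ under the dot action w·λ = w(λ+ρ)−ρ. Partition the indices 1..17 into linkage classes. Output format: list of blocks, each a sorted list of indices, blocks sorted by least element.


Cartan matrix: type A_3 (|W|=24); un-permuting the 3 rows.

Ā_11 reps of the 17 weights (A_3, coords as presented):

  1: (0, 4, 3)
  2: (1, 1, 8)
  3: (0, 4, 3)
  4: (2, 7, 1)
  5: (9, 0, 0)
  6: (0, 8, 0)
  7: (0, 4, 3)
  8: (0, 8, 0)
  9: (0, 8, 0)
  10: (1, 1, 8)
  11: (0, 8, 0)
  12: (2, 7, 1)
  13: (0, 4, 3)
  14: (0, 8, 0)
  15: (9, 0, 0)
  16: (2, 7, 1)
  17: (9, 0, 0)

Linkage partition of the 17 weights (5 classes, p=11):

[[1, 3, 7, 13], [2, 10], [4, 12, 16], [5, 15, 17], [6, 8, 9, 11, 14]]


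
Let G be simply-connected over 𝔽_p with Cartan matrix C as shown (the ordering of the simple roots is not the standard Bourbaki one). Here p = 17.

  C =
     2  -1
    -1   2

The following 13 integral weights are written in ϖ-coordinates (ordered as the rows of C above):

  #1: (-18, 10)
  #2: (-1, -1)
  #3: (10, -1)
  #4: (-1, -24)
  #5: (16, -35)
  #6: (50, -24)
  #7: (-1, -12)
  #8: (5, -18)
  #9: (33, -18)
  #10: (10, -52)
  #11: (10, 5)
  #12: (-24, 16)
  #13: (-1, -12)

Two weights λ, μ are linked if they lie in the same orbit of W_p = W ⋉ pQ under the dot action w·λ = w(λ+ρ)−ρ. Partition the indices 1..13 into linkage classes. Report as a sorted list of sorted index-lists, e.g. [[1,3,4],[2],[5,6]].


Type A_2, rank 2, |W|=6; reorder rows/cols to standard.

Alcove-folded reps (p=17, 13 weights, presented ϖ-order):

  λ_1+ρ ↦ (11, 6);  λ_2+ρ ↦ (0, 0);  λ_3+ρ ↦ (11, 0);  λ_4+ρ ↦ (11, 6);  λ_5+ρ ↦ (0, 0);  λ_6+ρ ↦ (11, 6);  λ_7+ρ ↦ (11, 0);  λ_8+ρ ↦ (11, 6);  λ_9+ρ ↦ (0, 0);  λ_10+ρ ↦ (11, 0);  λ_11+ρ ↦ (11, 6);  λ_12+ρ ↦ (11, 0);  λ_13+ρ ↦ (11, 0)

Grouping the 13 weights by Ā_17-representative: 3 linkage classes.

[[1, 4, 6, 8, 11], [2, 5, 9], [3, 7, 10, 12, 13]]


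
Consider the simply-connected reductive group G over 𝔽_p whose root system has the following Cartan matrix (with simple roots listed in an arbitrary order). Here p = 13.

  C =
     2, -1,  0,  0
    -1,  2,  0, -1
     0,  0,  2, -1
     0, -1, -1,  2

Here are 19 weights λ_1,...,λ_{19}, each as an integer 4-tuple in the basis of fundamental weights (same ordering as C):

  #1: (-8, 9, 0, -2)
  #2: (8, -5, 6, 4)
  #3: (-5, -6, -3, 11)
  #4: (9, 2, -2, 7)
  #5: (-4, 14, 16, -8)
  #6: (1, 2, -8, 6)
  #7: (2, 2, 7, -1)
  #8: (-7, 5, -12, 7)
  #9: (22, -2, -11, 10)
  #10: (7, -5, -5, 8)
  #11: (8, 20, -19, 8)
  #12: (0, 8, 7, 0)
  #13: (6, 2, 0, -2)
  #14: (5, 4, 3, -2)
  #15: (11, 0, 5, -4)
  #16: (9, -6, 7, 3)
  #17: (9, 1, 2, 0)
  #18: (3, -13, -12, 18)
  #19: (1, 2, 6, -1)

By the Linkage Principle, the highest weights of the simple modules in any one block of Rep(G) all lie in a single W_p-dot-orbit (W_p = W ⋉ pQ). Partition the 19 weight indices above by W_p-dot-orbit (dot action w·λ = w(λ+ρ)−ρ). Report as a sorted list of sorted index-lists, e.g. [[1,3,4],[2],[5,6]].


Root system A_4: the 4×4 matrix C matches after relabeling.

W_13-reps of the 19 weights in Ā_13 (same 4-coord order as C):

  λ_1+ρ ↦ (7, 2, 0, 1)
  λ_2+ρ ↦ (1, 4, 3, 1)
  λ_3+ρ ↦ (5, 4, 2, 1)
  λ_4+ρ ↦ (2, 3, 7, 0)
  λ_5+ρ ↦ (5, 4, 2, 1)
  λ_6+ρ ↦ (2, 3, 7, 0)
  λ_7+ρ ↦ (2, 3, 7, 0)
  λ_8+ρ ↦ (2, 3, 7, 0)
  λ_9+ρ ↦ (7, 2, 0, 1)
  λ_10+ρ ↦ (4, 4, 4, 1)
  λ_11+ρ ↦ (4, 4, 4, 1)
  λ_12+ρ ↦ (5, 4, 2, 1)
  λ_13+ρ ↦ (7, 2, 0, 1)
  λ_14+ρ ↦ (5, 4, 2, 1)
  λ_15+ρ ↦ (7, 2, 0, 1)
  λ_16+ρ ↦ (1, 4, 3, 1)
  λ_17+ρ ↦ (7, 2, 0, 1)
  λ_18+ρ ↦ (2, 0, 1, 4)
  λ_19+ρ ↦ (2, 3, 7, 0)

Linkage partition of the 19 weights (6 classes, p=13):

[[1, 9, 13, 15, 17], [2, 16], [3, 5, 12, 14], [4, 6, 7, 8, 19], [10, 11], [18]]


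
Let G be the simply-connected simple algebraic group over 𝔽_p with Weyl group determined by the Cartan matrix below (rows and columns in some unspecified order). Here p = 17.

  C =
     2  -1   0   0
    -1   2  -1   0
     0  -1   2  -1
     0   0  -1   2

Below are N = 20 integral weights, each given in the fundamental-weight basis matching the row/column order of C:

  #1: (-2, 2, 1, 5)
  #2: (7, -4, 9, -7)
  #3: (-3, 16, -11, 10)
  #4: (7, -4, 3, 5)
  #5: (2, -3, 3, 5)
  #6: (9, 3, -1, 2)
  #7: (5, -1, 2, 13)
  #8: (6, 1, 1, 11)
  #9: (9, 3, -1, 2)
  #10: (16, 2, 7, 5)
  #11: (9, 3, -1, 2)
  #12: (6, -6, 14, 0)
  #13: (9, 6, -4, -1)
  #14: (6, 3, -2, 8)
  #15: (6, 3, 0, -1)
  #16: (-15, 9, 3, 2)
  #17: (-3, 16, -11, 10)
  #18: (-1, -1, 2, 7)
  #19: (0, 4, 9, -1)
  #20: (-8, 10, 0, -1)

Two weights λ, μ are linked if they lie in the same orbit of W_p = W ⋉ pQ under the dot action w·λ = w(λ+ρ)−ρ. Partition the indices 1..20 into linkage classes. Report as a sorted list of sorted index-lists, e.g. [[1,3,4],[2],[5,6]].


Type A_4, rank 4, |W|=120; reorder rows/cols to standard.

Ā_17 reps of the 20 weights (A_4, coords as presented):

  [1] (1, 2, 2, 6) · [2] (5, 3, 1, 6) · [3] (1, 5, 10, 0) · [4] (5, 3, 1, 6) · [5] (1, 2, 2, 6) · [6] (10, 4, 0, 3) · [7] (0, 0, 3, 8) · [8] (1, 2, 2, 6) · [9] (10, 4, 0, 3) · [10] (0, 0, 3, 8) · [11] (10, 4, 0, 3) · [12] (1, 5, 10, 0) · [13] (10, 4, 0, 3) · [14] (5, 3, 1, 6) · [15] (7, 4, 1, 0) · [16] (10, 4, 0, 3) · [17] (1, 5, 10, 0) · [18] (0, 0, 3, 8) · [19] (1, 5, 10, 0) · [20] (7, 4, 1, 0)

Grouping the 20 weights by Ā_17-representative: 6 linkage classes.

[[1, 5, 8], [2, 4, 14], [3, 12, 17, 19], [6, 9, 11, 13, 16], [7, 10, 18], [15, 20]]


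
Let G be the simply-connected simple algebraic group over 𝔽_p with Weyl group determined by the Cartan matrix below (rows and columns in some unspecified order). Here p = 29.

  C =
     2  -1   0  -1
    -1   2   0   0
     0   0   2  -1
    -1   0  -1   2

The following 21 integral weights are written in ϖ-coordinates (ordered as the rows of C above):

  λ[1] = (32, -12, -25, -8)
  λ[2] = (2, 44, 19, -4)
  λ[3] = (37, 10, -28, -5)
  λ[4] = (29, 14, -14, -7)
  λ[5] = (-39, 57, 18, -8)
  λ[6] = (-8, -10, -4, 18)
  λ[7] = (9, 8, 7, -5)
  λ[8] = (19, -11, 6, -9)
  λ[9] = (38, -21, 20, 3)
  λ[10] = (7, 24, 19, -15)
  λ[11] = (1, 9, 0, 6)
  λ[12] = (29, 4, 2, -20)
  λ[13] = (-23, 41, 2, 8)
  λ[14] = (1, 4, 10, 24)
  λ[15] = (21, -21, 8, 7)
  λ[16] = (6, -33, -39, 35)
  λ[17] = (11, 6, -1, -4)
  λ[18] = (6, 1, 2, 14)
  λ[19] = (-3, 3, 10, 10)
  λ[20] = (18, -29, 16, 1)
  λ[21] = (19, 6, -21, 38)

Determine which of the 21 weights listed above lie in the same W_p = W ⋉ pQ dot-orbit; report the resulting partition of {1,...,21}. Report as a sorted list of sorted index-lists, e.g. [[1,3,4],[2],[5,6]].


C ↔ A_4 under row/col permutation; |W(A_4)| = 120.

λ_j+ρ reflected into Ā_29 (⟨·,θ^∨⟩≤29); 4-tuples as given:

  λ_1 → (7, 2, 3, 15)
  λ_2 → (9, 7, 3, 0)
  λ_3 → (2, 2, 11, 9)
  λ_4 → (10, 1, 10, 3)
  λ_5 → (9, 7, 3, 0)
  λ_6 → (9, 7, 3, 0)
  λ_7 → (6, 9, 4, 4)
  λ_8 → (2, 10, 1, 7)
  λ_9 → (6, 9, 4, 4)
  λ_10 → (6, 9, 4, 4)
  λ_11 → (2, 10, 1, 7)
  λ_12 → (10, 1, 10, 3)
  λ_13 → (9, 7, 3, 0)
  λ_14 → (7, 2, 3, 15)
  λ_15 → (2, 10, 1, 7)
  λ_16 → (7, 2, 3, 15)
  λ_17 → (9, 7, 3, 0)
  λ_18 → (7, 2, 3, 15)
  λ_19 → (2, 2, 11, 9)
  λ_20 → (2, 10, 1, 7)
  λ_21 → (2, 10, 1, 7)

Partition of {1..21} into 6 W_29-dot-orbits:

[[1, 14, 16, 18], [2, 5, 6, 13, 17], [3, 19], [4, 12], [7, 9, 10], [8, 11, 15, 20, 21]]


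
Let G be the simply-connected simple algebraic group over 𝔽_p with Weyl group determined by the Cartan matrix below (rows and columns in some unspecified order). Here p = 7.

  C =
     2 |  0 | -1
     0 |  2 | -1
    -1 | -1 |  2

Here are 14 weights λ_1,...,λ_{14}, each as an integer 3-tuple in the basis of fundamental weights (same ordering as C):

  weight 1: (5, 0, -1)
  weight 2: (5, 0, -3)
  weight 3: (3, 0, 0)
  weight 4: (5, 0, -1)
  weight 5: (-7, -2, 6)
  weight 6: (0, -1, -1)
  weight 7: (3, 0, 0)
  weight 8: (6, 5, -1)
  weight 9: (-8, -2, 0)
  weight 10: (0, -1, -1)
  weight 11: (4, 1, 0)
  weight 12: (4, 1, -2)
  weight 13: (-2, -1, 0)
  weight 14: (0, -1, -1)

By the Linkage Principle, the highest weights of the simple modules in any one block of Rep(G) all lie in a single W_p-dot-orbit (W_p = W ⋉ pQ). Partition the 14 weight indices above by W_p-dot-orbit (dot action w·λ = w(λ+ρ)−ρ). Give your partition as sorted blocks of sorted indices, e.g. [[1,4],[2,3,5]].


Cartan matrix: type A_3 (|W|=24); un-permuting the 3 rows.

Each λ_j+ρ reduced to Ā_7; 3-tuples below use C's row order:

  [1] (6, 1, 0) · [2] (4, 1, 1) · [3] (4, 1, 1) · [4] (6, 1, 0) · [5] (6, 1, 0) · [6] (1, 0, 0) · [7] (4, 1, 1) · [8] (1, 0, 0) · [9] (0, 6, 1) · [10] (1, 0, 0) · [11] (4, 1, 1) · [12] (4, 1, 1) · [13] (1, 0, 0) · [14] (1, 0, 0)

The 14 indices split into 4 linkage classes (same alcove rep ⇔ same W_7-dot-orbit):

[[1, 4, 5], [2, 3, 7, 11, 12], [6, 8, 10, 13, 14], [9]]


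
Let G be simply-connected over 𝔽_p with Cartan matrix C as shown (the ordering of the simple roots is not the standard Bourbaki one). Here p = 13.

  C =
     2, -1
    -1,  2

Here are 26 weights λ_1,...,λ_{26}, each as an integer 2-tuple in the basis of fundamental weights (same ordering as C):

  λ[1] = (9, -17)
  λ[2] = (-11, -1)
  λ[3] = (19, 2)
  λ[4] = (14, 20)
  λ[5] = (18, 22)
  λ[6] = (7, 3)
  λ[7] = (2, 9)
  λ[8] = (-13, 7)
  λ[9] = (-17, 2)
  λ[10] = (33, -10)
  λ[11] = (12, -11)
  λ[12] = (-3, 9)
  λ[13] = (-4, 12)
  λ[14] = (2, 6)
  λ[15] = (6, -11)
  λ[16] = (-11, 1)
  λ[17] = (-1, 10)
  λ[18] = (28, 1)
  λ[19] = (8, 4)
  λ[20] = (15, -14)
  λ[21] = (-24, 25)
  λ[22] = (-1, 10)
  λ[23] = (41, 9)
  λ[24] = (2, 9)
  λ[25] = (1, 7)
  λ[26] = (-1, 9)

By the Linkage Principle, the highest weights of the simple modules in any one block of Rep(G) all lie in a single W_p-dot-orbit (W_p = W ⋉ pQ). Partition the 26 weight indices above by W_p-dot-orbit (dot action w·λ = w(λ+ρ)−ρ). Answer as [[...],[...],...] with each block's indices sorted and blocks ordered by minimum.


Type A_2, rank 2, |W|=6; reorder rows/cols to standard.

W_13-reps of the 26 weights in Ā_13 (same 2-coord order as C):

  [1] (3, 7);  [2] (0, 10);  [3] (3, 7);  [4] (2, 8);  [5] (3, 7);  [6] (8, 4);  [7] (3, 10);  [8] (8, 4);  [9] (0, 10);  [10] (8, 4);  [11] (3, 10);  [12] (2, 8);  [13] (3, 10);  [14] (3, 7);  [15] (3, 7);  [16] (2, 8);  [17] (0, 11);  [18] (2, 8);  [19] (8, 4);  [20] (0, 10);  [21] (0, 10);  [22] (0, 11);  [23] (3, 10);  [24] (3, 10);  [25] (2, 8);  [26] (0, 10)

6 distinct reps among the 26 weights ⇒ 6 W_13-linkage classes:

[[1, 3, 5, 14, 15], [2, 9, 20, 21, 26], [4, 12, 16, 18, 25], [6, 8, 10, 19], [7, 11, 13, 23, 24], [17, 22]]


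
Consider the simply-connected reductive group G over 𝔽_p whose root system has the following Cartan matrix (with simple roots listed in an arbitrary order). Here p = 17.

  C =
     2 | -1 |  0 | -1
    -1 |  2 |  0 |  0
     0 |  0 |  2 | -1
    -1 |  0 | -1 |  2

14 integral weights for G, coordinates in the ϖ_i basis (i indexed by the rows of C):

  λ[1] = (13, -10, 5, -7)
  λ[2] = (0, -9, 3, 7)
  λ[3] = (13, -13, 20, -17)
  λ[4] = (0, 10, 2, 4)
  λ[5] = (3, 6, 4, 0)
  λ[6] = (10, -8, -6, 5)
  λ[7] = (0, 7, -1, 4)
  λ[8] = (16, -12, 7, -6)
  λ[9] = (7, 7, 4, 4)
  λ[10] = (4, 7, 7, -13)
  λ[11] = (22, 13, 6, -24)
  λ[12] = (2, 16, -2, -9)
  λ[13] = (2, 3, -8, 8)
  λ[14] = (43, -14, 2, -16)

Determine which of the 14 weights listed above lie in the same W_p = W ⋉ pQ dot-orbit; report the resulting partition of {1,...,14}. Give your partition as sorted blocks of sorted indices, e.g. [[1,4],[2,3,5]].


Dynkin diagram of C (from the 6 off-diagonal −1 entries): A_4.

Ā_17 reps of the 14 weights (A_4, coords as presented):

  λ_1 → (1, 8, 0, 5);  λ_2 → (7, 1, 4, 1);  λ_3 → (10, 2, 1, 2);  λ_4 → (1, 8, 0, 5);  λ_5 → (4, 7, 5, 1);  λ_6 → (4, 7, 5, 1);  λ_7 → (1, 8, 0, 5);  λ_8 → (1, 8, 0, 5);  λ_9 → (7, 1, 4, 1);  λ_10 → (7, 1, 4, 1);  λ_11 → (3, 0, 1, 3);  λ_12 → (1, 8, 0, 5);  λ_13 → (3, 4, 7, 2);  λ_14 → (10, 2, 1, 2)

Linkage partition of the 14 weights (6 classes, p=17):

[[1, 4, 7, 8, 12], [2, 9, 10], [3, 14], [5, 6], [11], [13]]


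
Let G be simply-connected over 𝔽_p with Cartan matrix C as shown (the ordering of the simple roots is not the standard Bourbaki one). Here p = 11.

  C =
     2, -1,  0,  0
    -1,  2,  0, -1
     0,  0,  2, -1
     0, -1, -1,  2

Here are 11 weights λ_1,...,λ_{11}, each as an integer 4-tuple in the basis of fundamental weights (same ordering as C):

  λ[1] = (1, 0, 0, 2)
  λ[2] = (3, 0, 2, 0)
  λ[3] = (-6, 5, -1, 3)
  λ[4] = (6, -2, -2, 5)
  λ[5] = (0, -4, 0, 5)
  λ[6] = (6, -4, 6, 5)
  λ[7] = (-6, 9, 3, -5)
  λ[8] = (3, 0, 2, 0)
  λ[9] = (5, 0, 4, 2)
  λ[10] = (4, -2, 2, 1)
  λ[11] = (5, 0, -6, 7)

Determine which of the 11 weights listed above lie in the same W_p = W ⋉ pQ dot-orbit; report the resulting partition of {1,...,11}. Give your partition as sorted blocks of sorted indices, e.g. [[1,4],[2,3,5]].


Root system A_4: the 4×4 matrix C matches after relabeling.

λ_j+ρ reflected into Ā_11 (⟨·,θ^∨⟩≤11); 4-tuples as given:

  λ_1+ρ ↦ (2, 1, 1, 3)
  λ_2+ρ ↦ (4, 1, 3, 1)
  λ_3+ρ ↦ (5, 1, 0, 4)
  λ_4+ρ ↦ (5, 1, 0, 4)
  λ_5+ρ ↦ (2, 1, 1, 3)
  λ_6+ρ ↦ (2, 1, 1, 3)
  λ_7+ρ ↦ (5, 1, 0, 4)
  λ_8+ρ ↦ (4, 1, 3, 1)
  λ_9+ρ ↦ (2, 1, 1, 3)
  λ_10+ρ ↦ (4, 1, 3, 1)
  λ_11+ρ ↦ (2, 1, 1, 3)

These 11 weights hit 3 W_11-dot-orbits; sizes (5, 3, 3):

[[1, 5, 6, 9, 11], [2, 8, 10], [3, 4, 7]]


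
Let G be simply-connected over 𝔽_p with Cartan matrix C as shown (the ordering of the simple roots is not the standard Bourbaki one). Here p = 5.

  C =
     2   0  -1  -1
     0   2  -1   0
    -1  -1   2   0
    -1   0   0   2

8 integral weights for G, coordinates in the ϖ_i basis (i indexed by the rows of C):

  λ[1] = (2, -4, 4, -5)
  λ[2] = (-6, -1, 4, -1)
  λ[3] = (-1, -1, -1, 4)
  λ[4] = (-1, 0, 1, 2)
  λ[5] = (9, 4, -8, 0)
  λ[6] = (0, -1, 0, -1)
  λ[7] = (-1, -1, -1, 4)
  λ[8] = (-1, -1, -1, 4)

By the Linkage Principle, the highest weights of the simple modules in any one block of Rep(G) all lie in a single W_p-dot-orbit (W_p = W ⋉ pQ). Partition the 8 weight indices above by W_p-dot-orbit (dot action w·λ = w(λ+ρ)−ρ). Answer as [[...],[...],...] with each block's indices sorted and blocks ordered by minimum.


Cartan matrix: type A_4 (|W|=120); un-permuting the 4 rows.

Alcove-folded reps (p=5, 8 weights, presented ϖ-order):

  λ_1 → (1, 0, 1, 0)
  λ_2 → (0, 0, 0, 5)
  λ_3 → (0, 0, 0, 5)
  λ_4 → (0, 0, 2, 2)
  λ_5 → (1, 0, 1, 0)
  λ_6 → (1, 0, 1, 0)
  λ_7 → (0, 0, 0, 5)
  λ_8 → (0, 0, 0, 5)

The 8 indices split into 3 linkage classes (same alcove rep ⇔ same W_5-dot-orbit):

[[1, 5, 6], [2, 3, 7, 8], [4]]


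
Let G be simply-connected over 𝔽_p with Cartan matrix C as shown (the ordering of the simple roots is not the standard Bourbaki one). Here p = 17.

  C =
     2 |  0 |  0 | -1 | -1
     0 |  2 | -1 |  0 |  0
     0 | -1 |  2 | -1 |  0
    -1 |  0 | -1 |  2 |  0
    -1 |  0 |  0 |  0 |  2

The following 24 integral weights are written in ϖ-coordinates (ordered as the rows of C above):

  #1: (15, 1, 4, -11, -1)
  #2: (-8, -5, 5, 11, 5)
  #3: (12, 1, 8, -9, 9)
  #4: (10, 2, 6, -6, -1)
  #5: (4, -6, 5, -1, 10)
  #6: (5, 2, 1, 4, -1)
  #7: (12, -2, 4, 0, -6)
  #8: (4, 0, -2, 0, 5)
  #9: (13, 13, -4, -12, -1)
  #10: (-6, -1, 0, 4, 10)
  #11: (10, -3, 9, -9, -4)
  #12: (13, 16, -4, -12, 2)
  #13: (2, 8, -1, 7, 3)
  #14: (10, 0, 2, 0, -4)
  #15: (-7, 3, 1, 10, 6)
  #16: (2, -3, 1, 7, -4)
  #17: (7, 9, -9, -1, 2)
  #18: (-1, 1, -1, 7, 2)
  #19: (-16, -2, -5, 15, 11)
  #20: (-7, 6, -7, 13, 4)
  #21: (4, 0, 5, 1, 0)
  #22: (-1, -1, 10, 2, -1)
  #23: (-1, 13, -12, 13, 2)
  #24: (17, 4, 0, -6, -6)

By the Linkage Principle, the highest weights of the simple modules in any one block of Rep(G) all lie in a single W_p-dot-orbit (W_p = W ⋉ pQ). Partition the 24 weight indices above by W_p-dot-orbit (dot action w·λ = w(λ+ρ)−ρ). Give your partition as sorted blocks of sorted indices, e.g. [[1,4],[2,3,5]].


C ↔ A_5 under row/col permutation; |W(A_5)| = 720.

Folding the 24 weights λ_j+ρ into Ā_17 (reps in the given 5-coord order):

  λ_1 → (6, 3, 2, 5, 0)
  λ_2 → (6, 3, 2, 5, 0)
  λ_3 → (5, 1, 6, 2, 1)
  λ_4 → (6, 3, 2, 5, 0)
  λ_5 → (5, 0, 1, 0, 6)
  λ_6 → (6, 3, 2, 5, 0)
  λ_7 → (8, 1, 3, 1, 3)
  λ_8 → (5, 0, 1, 0, 6)
  λ_9 → (0, 0, 11, 3, 0)
  λ_10 → (5, 0, 1, 0, 6)
  λ_11 → (0, 2, 0, 8, 3)
  λ_12 → (0, 0, 11, 3, 0)
  λ_13 → (0, 2, 0, 8, 3)
  λ_14 → (8, 1, 3, 1, 3)
  λ_15 → (6, 3, 2, 5, 0)
  λ_16 → (0, 2, 0, 8, 3)
  λ_17 → (0, 2, 0, 8, 3)
  λ_18 → (0, 2, 0, 8, 3)
  λ_19 → (8, 1, 3, 1, 3)
  λ_20 → (5, 1, 6, 2, 1)
  λ_21 → (5, 1, 6, 2, 1)
  λ_22 → (0, 0, 11, 3, 0)
  λ_23 → (0, 0, 11, 3, 0)
  λ_24 → (8, 1, 3, 1, 3)

6 distinct reps among the 24 weights ⇒ 6 W_17-linkage classes:

[[1, 2, 4, 6, 15], [3, 20, 21], [5, 8, 10], [7, 14, 19, 24], [9, 12, 22, 23], [11, 13, 16, 17, 18]]


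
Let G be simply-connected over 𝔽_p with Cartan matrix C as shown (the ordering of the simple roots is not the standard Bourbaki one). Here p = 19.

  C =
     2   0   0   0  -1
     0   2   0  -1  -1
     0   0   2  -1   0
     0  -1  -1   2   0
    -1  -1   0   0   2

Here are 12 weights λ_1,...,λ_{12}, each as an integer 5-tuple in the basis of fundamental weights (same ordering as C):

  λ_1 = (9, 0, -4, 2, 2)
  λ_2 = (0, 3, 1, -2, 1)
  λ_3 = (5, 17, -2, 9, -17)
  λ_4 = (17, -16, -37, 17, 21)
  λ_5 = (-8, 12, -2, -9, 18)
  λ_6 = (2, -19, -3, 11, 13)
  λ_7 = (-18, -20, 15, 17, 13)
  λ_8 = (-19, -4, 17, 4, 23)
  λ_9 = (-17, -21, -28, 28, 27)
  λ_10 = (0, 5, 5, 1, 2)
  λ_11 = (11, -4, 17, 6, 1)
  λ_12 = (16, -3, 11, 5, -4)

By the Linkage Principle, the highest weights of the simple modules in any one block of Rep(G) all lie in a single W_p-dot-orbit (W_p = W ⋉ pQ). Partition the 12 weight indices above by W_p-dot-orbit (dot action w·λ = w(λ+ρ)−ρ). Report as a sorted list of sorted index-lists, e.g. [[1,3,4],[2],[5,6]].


Cartan matrix: type A_5 (|W|=720); un-permuting the 5 rows.

Alcove-folded reps (p=19, 12 weights, presented ϖ-order):

    λ_1 → (10, 1, 3, 0, 3)
    λ_2 → (1, 3, 1, 1, 2)
    λ_3 → (1, 2, 8, 1, 6)
    λ_4 → (1, 3, 1, 1, 2)
    λ_5 → (6, 0, 1, 4, 6)
    λ_6 → (1, 6, 6, 2, 3)
    λ_7 → (10, 1, 3, 0, 3)
    λ_8 → (1, 3, 1, 1, 2)
    λ_9 → (1, 2, 8, 1, 6)
    λ_10 → (1, 6, 6, 2, 3)
    λ_11 → (1, 3, 1, 1, 2)
    λ_12 → (1, 3, 1, 1, 2)

The 12 indices split into 5 linkage classes (same alcove rep ⇔ same W_19-dot-orbit):

[[1, 7], [2, 4, 8, 11, 12], [3, 9], [5], [6, 10]]


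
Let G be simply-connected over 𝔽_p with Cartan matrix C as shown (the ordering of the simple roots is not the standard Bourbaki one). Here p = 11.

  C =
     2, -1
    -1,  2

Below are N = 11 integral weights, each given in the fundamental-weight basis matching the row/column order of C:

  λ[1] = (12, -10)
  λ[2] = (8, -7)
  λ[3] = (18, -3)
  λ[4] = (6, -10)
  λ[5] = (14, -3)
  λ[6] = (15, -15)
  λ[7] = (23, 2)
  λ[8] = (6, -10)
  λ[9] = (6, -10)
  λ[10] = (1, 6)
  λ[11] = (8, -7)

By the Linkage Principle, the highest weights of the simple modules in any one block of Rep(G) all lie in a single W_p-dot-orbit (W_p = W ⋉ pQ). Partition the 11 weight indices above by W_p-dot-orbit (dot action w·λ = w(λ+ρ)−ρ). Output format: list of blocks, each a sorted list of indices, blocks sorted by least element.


Root system A_2: the 2×2 matrix C matches after relabeling.

Alcove-folded reps (p=11, 11 weights, presented ϖ-order):

  [1] (2, 7) · [2] (3, 6) · [3] (3, 6) · [4] (2, 7) · [5] (7, 2) · [6] (3, 6) · [7] (3, 6) · [8] (2, 7) · [9] (2, 7) · [10] (2, 7) · [11] (3, 6)

These 11 weights hit 3 W_11-dot-orbits; sizes (5, 5, 1):

[[1, 4, 8, 9, 10], [2, 3, 6, 7, 11], [5]]


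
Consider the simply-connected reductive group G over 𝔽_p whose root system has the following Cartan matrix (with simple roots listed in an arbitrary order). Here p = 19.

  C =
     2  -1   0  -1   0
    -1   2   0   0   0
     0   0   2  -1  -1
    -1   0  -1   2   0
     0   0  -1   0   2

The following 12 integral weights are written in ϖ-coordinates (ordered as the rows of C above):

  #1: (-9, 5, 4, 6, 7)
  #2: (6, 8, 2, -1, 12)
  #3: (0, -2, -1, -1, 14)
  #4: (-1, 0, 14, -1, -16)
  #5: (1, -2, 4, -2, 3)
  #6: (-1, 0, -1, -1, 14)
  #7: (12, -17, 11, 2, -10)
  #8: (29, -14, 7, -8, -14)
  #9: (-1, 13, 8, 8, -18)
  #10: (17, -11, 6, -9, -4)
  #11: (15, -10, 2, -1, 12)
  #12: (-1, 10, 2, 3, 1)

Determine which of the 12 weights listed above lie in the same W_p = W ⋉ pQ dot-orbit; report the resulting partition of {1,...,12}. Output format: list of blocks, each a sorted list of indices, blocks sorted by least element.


C ↔ A_5 under row/col permutation; |W(A_5)| = 720.

Alcove-folded reps (p=19, 12 weights, presented ϖ-order):

  1: (5, 1, 4, 1, 7) · 2: (3, 4, 3, 0, 0) · 3: (0, 1, 0, 0, 15) · 4: (0, 1, 0, 0, 15) · 5: (0, 1, 4, 1, 4) · 6: (0, 1, 0, 0, 15) · 7: (3, 4, 3, 0, 0) · 8: (5, 1, 4, 1, 7) · 9: (0, 1, 4, 1, 4) · 10: (0, 10, 3, 4, 1) · 11: (3, 4, 3, 0, 0) · 12: (0, 10, 3, 4, 1)

The 12 indices split into 5 linkage classes (same alcove rep ⇔ same W_19-dot-orbit):

[[1, 8], [2, 7, 11], [3, 4, 6], [5, 9], [10, 12]]


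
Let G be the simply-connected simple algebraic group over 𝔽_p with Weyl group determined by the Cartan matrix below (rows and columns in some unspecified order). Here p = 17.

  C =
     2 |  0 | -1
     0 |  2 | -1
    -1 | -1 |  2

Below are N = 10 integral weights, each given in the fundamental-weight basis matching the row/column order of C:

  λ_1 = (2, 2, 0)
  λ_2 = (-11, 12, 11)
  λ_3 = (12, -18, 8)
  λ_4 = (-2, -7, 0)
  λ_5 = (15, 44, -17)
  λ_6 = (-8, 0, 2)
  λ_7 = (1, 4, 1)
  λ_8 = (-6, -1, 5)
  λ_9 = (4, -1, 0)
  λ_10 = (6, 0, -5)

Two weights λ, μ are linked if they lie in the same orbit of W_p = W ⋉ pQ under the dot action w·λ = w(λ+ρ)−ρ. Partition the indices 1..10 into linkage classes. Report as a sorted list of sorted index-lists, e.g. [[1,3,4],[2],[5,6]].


Type A_3, rank 3, |W|=24; reorder rows/cols to standard.

Alcove-folded reps (p=17, 10 weights, presented ϖ-order):

  1: (3, 3, 1) · 2: (2, 5, 2) · 3: (0, 4, 8) · 4: (5, 0, 1) · 5: (5, 0, 1) · 6: (3, 3, 1) · 7: (2, 5, 2) · 8: (5, 0, 1) · 9: (5, 0, 1) · 10: (3, 3, 1)

The 10 indices split into 4 linkage classes (same alcove rep ⇔ same W_17-dot-orbit):

[[1, 6, 10], [2, 7], [3], [4, 5, 8, 9]]


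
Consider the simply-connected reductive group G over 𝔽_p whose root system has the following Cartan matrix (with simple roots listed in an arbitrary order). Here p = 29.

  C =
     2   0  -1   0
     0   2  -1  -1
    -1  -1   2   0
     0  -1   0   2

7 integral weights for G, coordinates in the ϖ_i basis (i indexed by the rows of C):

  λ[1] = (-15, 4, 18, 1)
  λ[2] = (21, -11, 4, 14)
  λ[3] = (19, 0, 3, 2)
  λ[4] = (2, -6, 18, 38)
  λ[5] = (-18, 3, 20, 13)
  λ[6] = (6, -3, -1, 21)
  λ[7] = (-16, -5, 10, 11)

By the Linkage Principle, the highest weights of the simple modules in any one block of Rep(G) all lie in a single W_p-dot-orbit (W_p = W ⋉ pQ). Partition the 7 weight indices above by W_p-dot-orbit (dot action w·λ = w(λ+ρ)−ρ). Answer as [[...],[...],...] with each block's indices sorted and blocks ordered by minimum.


Type A_4, rank 4, |W|=120; reorder rows/cols to standard.

Each λ_j+ρ reduced to Ā_29; 4-tuples below use C's row order:

  λ_1 → (14, 5, 5, 2)
  λ_2 → (14, 5, 5, 2)
  λ_3 → (20, 1, 4, 3)
  λ_4 → (14, 5, 5, 2)
  λ_5 → (7, 4, 4, 4)
  λ_6 → (5, 0, 2, 20)
  λ_7 → (7, 4, 4, 4)

Grouping the 7 weights by Ā_29-representative: 4 linkage classes.

[[1, 2, 4], [3], [5, 7], [6]]


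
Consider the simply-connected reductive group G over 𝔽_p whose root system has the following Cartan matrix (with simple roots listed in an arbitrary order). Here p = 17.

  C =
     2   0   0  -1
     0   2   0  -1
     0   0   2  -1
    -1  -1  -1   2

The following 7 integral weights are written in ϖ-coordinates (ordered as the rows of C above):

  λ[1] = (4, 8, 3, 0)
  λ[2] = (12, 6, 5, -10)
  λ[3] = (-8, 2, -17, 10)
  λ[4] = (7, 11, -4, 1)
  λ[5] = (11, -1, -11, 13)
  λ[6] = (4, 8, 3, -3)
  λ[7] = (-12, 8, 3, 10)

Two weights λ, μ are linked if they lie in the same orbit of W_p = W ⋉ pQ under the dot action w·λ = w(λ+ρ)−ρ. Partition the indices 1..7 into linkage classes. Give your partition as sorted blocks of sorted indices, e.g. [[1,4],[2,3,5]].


Cartan matrix: type D_4 (|W|=192); un-permuting the 4 rows.

W_17-reps of the 7 weights in Ā_17 (same 4-coord order as C):

  [1] (3, 7, 2, 2);  [2] (4, 2, 3, 4);  [3] (3, 7, 2, 2);  [4] (3, 7, 2, 2);  [5] (3, 9, 1, 0);  [6] (3, 7, 2, 2);  [7] (4, 2, 3, 4)

The 7 indices split into 3 linkage classes (same alcove rep ⇔ same W_17-dot-orbit):

[[1, 3, 4, 6], [2, 7], [5]]


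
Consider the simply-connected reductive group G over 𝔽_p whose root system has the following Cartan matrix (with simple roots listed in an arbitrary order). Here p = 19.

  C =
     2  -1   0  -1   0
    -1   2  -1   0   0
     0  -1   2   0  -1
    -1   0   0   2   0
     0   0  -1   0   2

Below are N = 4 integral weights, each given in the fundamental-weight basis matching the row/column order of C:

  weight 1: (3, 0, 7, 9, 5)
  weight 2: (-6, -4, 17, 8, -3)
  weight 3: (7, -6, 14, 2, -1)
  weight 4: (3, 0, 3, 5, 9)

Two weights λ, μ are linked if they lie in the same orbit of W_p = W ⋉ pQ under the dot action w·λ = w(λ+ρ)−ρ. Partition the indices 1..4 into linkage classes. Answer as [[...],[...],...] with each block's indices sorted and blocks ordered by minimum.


Root system A_5: the 5×5 matrix C matches after relabeling.

Alcove-folded reps (p=19, 4 weights, presented ϖ-order):

  λ_1 → (4, 1, 4, 0, 4)
  λ_2 → (3, 5, 8, 1, 2)
  λ_3 → (3, 5, 8, 1, 2)
  λ_4 → (4, 1, 4, 0, 4)

Linkage partition of the 4 weights (2 classes, p=19):

[[1, 4], [2, 3]]


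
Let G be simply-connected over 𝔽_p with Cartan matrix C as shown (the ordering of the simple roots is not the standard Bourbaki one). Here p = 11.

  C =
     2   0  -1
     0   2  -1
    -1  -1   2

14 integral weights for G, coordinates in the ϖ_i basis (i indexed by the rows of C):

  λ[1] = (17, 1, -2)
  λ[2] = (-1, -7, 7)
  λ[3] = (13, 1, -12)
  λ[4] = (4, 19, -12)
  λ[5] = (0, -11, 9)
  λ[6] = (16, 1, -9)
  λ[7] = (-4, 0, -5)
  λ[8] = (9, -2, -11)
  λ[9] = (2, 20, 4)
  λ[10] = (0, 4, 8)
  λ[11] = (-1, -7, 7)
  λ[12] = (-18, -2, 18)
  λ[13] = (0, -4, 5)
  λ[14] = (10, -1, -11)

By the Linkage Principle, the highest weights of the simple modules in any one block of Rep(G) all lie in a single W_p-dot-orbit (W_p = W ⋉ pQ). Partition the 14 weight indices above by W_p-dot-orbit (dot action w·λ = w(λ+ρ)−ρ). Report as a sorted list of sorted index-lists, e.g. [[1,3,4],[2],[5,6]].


Dynkin diagram of C (from the 4 off-diagonal −1 entries): A_3.

Folding the 14 weights λ_j+ρ into Ā_11 (reps in the given 3-coord order):

    λ_1+ρ ↦ (3, 1, 6)
    λ_2+ρ ↦ (0, 6, 2)
    λ_3+ρ ↦ (0, 6, 2)
    λ_4+ρ ↦ (3, 0, 2)
    λ_5+ρ ↦ (1, 10, 0)
    λ_6+ρ ↦ (3, 0, 2)
    λ_7+ρ ↦ (1, 3, 3)
    λ_8+ρ ↦ (1, 10, 0)
    λ_9+ρ ↦ (1, 3, 3)
    λ_10+ρ ↦ (3, 1, 6)
    λ_11+ρ ↦ (0, 6, 2)
    λ_12+ρ ↦ (3, 1, 6)
    λ_13+ρ ↦ (1, 3, 3)
    λ_14+ρ ↦ (1, 10, 0)

Partition of {1..14} into 5 W_11-dot-orbits:

[[1, 10, 12], [2, 3, 11], [4, 6], [5, 8, 14], [7, 9, 13]]


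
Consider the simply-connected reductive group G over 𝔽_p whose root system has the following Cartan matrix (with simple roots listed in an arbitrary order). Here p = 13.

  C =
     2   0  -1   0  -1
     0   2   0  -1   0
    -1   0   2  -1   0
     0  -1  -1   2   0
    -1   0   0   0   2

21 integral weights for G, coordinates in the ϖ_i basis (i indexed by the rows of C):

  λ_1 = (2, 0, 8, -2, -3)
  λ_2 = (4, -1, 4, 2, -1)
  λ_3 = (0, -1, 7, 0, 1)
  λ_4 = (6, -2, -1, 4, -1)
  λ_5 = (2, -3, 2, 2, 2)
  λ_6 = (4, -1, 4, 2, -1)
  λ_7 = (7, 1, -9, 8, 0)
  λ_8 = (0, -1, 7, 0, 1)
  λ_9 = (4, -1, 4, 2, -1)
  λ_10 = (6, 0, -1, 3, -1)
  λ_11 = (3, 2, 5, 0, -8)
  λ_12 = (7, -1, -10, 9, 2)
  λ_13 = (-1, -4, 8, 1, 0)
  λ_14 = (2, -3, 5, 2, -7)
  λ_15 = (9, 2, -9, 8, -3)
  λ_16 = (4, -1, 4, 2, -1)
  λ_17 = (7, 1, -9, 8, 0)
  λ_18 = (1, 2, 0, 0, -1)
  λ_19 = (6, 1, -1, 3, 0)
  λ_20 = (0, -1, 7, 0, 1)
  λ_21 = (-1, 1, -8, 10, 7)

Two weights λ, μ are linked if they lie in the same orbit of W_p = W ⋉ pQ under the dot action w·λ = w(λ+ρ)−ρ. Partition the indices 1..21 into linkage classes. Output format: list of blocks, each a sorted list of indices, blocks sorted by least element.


Type A_5, rank 5, |W|=720; reorder rows/cols to standard.

W_13-reps of the 21 weights in Ā_13 (same 5-coord order as C):

  1: (1, 0, 8, 1, 2)
  2: (5, 0, 5, 3, 0)
  3: (1, 0, 8, 1, 2)
  4: (7, 1, 0, 4, 0)
  5: (3, 2, 3, 1, 3)
  6: (5, 0, 5, 3, 0)
  7: (0, 2, 8, 1, 1)
  8: (1, 0, 8, 1, 2)
  9: (5, 0, 5, 3, 0)
  10: (7, 1, 0, 4, 0)
  11: (3, 2, 3, 1, 3)
  12: (1, 0, 8, 1, 2)
  13: (0, 2, 8, 1, 1)
  14: (3, 2, 3, 1, 3)
  15: (0, 2, 8, 1, 1)
  16: (5, 0, 5, 3, 0)
  17: (0, 2, 8, 1, 1)
  18: (2, 3, 1, 1, 0)
  19: (7, 1, 0, 4, 0)
  20: (1, 0, 8, 1, 2)
  21: (7, 1, 0, 4, 0)

Partition of {1..21} into 6 W_13-dot-orbits:

[[1, 3, 8, 12, 20], [2, 6, 9, 16], [4, 10, 19, 21], [5, 11, 14], [7, 13, 15, 17], [18]]


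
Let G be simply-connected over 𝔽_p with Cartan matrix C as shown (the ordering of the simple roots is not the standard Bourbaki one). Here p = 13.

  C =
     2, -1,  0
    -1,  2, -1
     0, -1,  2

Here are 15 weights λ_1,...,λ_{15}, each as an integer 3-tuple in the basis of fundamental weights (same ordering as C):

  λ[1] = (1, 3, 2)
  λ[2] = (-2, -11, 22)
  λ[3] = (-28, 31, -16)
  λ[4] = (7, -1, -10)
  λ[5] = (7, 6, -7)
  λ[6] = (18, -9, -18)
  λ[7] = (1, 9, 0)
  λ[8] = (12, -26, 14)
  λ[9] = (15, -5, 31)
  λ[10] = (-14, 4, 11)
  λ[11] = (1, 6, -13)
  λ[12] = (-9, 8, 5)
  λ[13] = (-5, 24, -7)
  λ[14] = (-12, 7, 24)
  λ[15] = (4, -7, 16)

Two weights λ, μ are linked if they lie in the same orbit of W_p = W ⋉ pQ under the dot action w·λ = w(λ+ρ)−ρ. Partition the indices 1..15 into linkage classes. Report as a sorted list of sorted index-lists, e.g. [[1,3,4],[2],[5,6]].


Dynkin diagram of C (from the 4 off-diagonal −1 entries): A_3.

W_13-reps of the 15 weights in Ā_13 (same 3-coord order as C):

  1: (2, 4, 3)
  2: (0, 1, 2)
  3: (3, 2, 7)
  4: (1, 8, 0)
  5: (6, 1, 4)
  6: (6, 1, 4)
  7: (2, 10, 1)
  8: (0, 1, 2)
  9: (3, 2, 7)
  10: (1, 8, 0)
  11: (3, 2, 7)
  12: (6, 1, 4)
  13: (6, 1, 4)
  14: (3, 2, 7)
  15: (3, 2, 7)

6 distinct reps among the 15 weights ⇒ 6 W_13-linkage classes:

[[1], [2, 8], [3, 9, 11, 14, 15], [4, 10], [5, 6, 12, 13], [7]]


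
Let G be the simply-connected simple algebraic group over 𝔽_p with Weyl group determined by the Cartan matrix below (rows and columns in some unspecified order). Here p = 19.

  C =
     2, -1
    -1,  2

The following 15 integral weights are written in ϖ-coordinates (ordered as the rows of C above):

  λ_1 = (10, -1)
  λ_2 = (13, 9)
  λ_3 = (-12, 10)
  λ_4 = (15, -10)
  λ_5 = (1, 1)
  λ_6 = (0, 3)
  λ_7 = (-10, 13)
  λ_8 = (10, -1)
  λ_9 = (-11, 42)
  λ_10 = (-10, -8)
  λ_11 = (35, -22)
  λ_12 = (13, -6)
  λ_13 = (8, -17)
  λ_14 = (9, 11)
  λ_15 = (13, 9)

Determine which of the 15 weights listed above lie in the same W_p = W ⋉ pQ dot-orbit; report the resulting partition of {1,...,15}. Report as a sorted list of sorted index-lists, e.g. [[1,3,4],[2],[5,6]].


Type A_2, rank 2, |W|=6; reorder rows/cols to standard.

W_19-reps of the 15 weights in Ā_19 (same 2-coord order as C):

  λ_1+ρ ↦ (11, 0);  λ_2+ρ ↦ (9, 5);  λ_3+ρ ↦ (11, 0);  λ_4+ρ ↦ (7, 9);  λ_5+ρ ↦ (2, 2);  λ_6+ρ ↦ (1, 4);  λ_7+ρ ↦ (9, 5);  λ_8+ρ ↦ (11, 0);  λ_9+ρ ↦ (9, 5);  λ_10+ρ ↦ (7, 9);  λ_11+ρ ↦ (2, 2);  λ_12+ρ ↦ (9, 5);  λ_13+ρ ↦ (7, 9);  λ_14+ρ ↦ (7, 9);  λ_15+ρ ↦ (9, 5)

These 15 weights hit 5 W_19-dot-orbits; sizes (3, 5, 4, 2, 1):

[[1, 3, 8], [2, 7, 9, 12, 15], [4, 10, 13, 14], [5, 11], [6]]


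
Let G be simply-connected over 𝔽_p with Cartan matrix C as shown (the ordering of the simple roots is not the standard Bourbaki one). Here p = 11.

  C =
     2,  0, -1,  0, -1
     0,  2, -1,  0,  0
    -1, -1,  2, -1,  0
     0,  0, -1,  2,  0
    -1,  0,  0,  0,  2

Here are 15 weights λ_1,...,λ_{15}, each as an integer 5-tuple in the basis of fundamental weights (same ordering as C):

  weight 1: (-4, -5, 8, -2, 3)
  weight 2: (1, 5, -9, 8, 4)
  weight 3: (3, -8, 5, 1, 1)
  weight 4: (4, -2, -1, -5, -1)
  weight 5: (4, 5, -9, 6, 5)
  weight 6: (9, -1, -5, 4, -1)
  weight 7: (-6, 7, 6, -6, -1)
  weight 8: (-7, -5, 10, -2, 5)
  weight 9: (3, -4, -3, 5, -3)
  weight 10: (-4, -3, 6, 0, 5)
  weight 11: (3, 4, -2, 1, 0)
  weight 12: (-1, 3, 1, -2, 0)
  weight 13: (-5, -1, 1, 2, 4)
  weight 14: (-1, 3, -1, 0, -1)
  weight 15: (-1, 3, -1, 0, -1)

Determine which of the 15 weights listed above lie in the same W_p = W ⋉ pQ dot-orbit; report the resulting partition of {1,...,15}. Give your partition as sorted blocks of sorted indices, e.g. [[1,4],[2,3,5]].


D_5 Cartan matrix, 5 simple roots permuted; ρ=(1,1,1,1,1).

Folding the 15 weights λ_j+ρ into Ā_11 (reps in the given 5-coord order):

  [1] (0, 4, 1, 1, 1) · [2] (2, 2, 0, 1, 1) · [3] (0, 4, 1, 1, 1) · [4] (0, 4, 0, 1, 0) · [5] (2, 2, 0, 1, 1) · [6] (0, 4, 0, 1, 0) · [7] (0, 4, 1, 1, 1) · [8] (0, 4, 0, 1, 0) · [9] (2, 2, 0, 1, 1) · [10] (2, 2, 0, 1, 1) · [11] (0, 4, 1, 1, 1) · [12] (0, 4, 1, 1, 1) · [13] (2, 2, 0, 1, 1) · [14] (0, 4, 0, 1, 0) · [15] (0, 4, 0, 1, 0)

Linkage partition of the 15 weights (3 classes, p=11):

[[1, 3, 7, 11, 12], [2, 5, 9, 10, 13], [4, 6, 8, 14, 15]]


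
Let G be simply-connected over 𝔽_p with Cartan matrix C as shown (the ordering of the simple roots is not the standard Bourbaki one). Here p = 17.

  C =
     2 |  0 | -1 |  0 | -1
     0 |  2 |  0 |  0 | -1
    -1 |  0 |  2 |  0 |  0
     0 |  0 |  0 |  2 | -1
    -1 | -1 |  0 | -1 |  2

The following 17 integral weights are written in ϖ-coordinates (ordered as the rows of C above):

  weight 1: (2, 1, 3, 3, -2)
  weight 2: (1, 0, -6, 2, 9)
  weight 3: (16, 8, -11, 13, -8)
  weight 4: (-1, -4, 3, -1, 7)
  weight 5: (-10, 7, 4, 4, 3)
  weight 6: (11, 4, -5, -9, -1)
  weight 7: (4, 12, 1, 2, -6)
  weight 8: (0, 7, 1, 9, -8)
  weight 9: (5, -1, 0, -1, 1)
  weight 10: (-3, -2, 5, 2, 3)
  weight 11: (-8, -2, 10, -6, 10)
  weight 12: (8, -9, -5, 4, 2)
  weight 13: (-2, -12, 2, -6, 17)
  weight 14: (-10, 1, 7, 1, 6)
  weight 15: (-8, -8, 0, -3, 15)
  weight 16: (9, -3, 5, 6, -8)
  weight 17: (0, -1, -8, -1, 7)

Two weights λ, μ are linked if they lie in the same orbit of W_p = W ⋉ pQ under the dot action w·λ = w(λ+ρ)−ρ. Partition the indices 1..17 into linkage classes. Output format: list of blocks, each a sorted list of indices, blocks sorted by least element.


C ↔ D_5 under row/col permutation; |W(D_5)| = 1920.

Each λ_j+ρ reduced to Ā_17; 5-tuples below use C's row order:

  [1] (2, 1, 4, 3, 1)
  [2] (2, 1, 4, 3, 1)
  [3] (1, 7, 6, 2, 0)
  [4] (0, 3, 4, 0, 5)
  [5] (0, 3, 4, 0, 5)
  [6] (0, 3, 4, 0, 5)
  [7] (1, 8, 1, 2, 2)
  [8] (2, 1, 4, 3, 1)
  [9] (6, 0, 1, 0, 2)
  [10] (2, 1, 4, 3, 1)
  [11] (2, 1, 4, 3, 1)
  [12] (0, 3, 4, 0, 5)
  [13] (1, 8, 1, 2, 2)
  [14] (6, 0, 1, 0, 2)
  [15] (1, 7, 6, 2, 0)
  [16] (1, 7, 6, 2, 0)
  [17] (6, 0, 1, 0, 2)

Linkage partition of the 17 weights (5 classes, p=17):

[[1, 2, 8, 10, 11], [3, 15, 16], [4, 5, 6, 12], [7, 13], [9, 14, 17]]


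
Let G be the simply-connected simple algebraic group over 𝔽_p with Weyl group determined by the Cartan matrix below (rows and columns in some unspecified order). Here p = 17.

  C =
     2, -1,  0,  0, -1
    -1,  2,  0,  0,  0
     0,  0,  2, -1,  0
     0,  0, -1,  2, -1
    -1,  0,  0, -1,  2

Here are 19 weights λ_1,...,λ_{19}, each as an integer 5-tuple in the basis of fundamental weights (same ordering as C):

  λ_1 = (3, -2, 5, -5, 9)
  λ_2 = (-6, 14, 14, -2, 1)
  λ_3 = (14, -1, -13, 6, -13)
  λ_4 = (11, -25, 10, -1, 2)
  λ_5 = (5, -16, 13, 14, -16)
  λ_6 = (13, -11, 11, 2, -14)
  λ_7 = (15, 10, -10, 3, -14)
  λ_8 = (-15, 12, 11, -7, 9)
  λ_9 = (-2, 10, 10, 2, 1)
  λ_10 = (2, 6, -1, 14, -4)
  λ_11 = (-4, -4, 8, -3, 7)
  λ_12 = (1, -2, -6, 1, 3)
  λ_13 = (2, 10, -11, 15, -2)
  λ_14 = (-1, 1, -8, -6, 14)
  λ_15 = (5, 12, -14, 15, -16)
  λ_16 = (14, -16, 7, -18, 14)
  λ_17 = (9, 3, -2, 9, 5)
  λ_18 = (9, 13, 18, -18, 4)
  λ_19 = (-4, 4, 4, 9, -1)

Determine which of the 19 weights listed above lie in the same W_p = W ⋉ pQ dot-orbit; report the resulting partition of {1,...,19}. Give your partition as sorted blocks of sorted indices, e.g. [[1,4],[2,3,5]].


C ↔ A_5 under row/col permutation; |W(A_5)| = 720.

λ_j+ρ reflected into Ā_17 (⟨·,θ^∨⟩≤17); 5-tuples as given:

  1: (3, 1, 2, 4, 6);  2: (1, 1, 2, 3, 1);  3: (0, 2, 5, 7, 3);  4: (3, 3, 7, 2, 0);  5: (3, 3, 7, 2, 0);  6: (3, 1, 2, 4, 6);  7: (1, 1, 1, 3, 3);  8: (3, 1, 2, 4, 6);  9: (1, 1, 2, 3, 1);  10: (0, 2, 5, 7, 3);  11: (3, 3, 7, 2, 0);  12: (1, 1, 2, 3, 1);  13: (1, 1, 2, 3, 1);  14: (0, 2, 5, 7, 3);  15: (3, 1, 2, 4, 6);  16: (2, 0, 4, 2, 0);  17: (1, 1, 1, 3, 3);  18: (0, 2, 5, 7, 3);  19: (0, 2, 5, 7, 3)

Partition of {1..19} into 6 W_17-dot-orbits:

[[1, 6, 8, 15], [2, 9, 12, 13], [3, 10, 14, 18, 19], [4, 5, 11], [7, 17], [16]]
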